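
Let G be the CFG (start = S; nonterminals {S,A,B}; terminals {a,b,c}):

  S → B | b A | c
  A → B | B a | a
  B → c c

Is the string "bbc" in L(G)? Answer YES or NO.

CNF form of G:
  S -> T1 T1 | T2 A | c
  A -> B T0 | T1 T1 | a
  B -> T1 T1
  T0 -> a
  T1 -> c
  T2 -> b

CYK table (by increasing span):
  cell(0,0) b: {T2}  orig:{}
  cell(1,1) b: {T2}  orig:{}
  cell(2,2) c: {S,T1}  orig:{S}
  cell(0,1) bb: ∅
  cell(1,2) bc: ∅
  cell(0,2) bbc: ∅

S ∉ T[0,2] ⇒ NO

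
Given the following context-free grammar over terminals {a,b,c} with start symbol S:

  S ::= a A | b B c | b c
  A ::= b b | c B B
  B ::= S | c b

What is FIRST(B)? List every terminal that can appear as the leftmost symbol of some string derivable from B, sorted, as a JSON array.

FIRST iteration:
iter 1:
  A via A→b b: +{b}
  A via A→c B B: +{c}
  B via B→c b: +{c}
  S via S→a A: +{a}
  S via S→b B c: +{b}
  FIRST(S)={a,b}  FIRST(A)={b,c}  FIRST(B)={c}
iter 2:
  B via B→S: +{a,b}
  FIRST(S)={a,b}  FIRST(A)={b,c}  FIRST(B)={a,b,c}
iter 3: done
  FIRST(S)={a,b}  FIRST(A)={b,c}  FIRST(B)={a,b,c}

FIRST(B) = ["a", "b", "c"]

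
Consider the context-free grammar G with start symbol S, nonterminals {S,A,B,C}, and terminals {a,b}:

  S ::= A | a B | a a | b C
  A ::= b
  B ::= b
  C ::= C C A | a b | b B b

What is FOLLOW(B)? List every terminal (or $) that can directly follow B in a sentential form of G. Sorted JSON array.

Compute FIRST by fixpoint:
pass 1:
  A via A→b: +{b}
  B via B→b: +{b}
  C via C→a b: +{a}
  C via C→b B b: +{b}
  S via S→A: +{b}
  S via S→a B: +{a}
  FIRST[S]={a,b}  FIRST[A]={b}  FIRST[B]={b}  FIRST[C]={a,b}
pass 2: done
  FIRST[S]={a,b}  FIRST[A]={b}  FIRST[B]={b}  FIRST[C]={a,b}

FOLLOW iteration:
seed FOLLOW(S) with $
round 1:
  C→C C A: FOLLOW(C) ⊇ FIRST(C) = {a,b}; new: +{a,b}
  C→C C A: FOLLOW(A) ⊇ FOLLOW(C) ⊇ {a,b}; new: +{a,b}
  C→b B b: FOLLOW(B) ⊇ FIRST(b) = {b}; new: +{b}
  S→A: FOLLOW(A) ⊇ FOLLOW(S) ⊇ {$}; new: +{$}
  S→a B: FOLLOW(B) ⊇ FOLLOW(S) ⊇ {$}; new: +{$}
  S→b C: FOLLOW(C) ⊇ FOLLOW(S) ⊇ {$}; new: +{$}
  S: {$}  A: {$,a,b}  B: {$,b}  C: {$,a,b}
round 2: (stable)
  S: {$}  A: {$,a,b}  B: {$,b}  C: {$,a,b}

FOLLOW(B) = ["$", "b"]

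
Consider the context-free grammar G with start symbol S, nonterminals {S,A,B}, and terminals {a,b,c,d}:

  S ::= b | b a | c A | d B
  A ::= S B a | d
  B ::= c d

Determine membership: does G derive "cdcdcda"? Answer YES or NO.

Convert to CNF:
  S -> T1 A | T2 B | T3 T0 | b
  A -> S X4 | d
  B -> T1 T2
  T0 -> a
  T1 -> c
  T2 -> d
  T3 -> b
  X4 -> B T0

Fill CYK table bottom-up:
  [0..0]={T1}  "c"  orig:{}
  [1..1]={A,T2}  "d"  orig:{A}
  [2..2]={T1}  "c"  orig:{}
  [3..3]={A,T2}  "d"  orig:{A}
  [4..4]={T1}  "c"  orig:{}
  [5..5]={A,T2}  "d"  orig:{A}
  [6..6]={T0}  "a"  orig:{}
  [0..1]={B,S}  "cd"
  [1..2]=∅  "dc"
  [2..3]={B,S}  "cd"
  [3..4]=∅  "dc"
  [4..5]={B,S}  "cd"
  [5..6]=∅  "da"
  [0..2]=∅  "cdc"
  [1..3]={S}  "dcd"
  [2..4]=∅  "cdc"
  [3..5]={S}  "dcd"
  [4..6]={X4}  "cda"  orig:{}
  [0..3]=∅  "cdcd"
  [1..4]=∅  "dcdc"
  [2..5]=∅  "cdcd"
  [3..6]=∅  "dcda"
  [0..4]=∅  "cdcdc"
  [1..5]=∅  "dcdcd"
  [2..6]={A}  "cdcda"
  [0..5]=∅  "cdcdcd"
  [1..6]={A}  "dcdcda"
  [0..6]={S}  "cdcdcda"

S ∈ T[0,6] ⇒ YES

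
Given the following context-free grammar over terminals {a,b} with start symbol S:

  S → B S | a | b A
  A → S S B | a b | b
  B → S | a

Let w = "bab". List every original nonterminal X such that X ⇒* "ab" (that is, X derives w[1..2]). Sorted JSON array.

CNF form of G:
  S -> B S | T1 A | a
  A -> S X2 | T0 T1 | b
  B -> B S | T1 A | a
  T0 -> a
  T1 -> b
  X2 -> S B

CYK fill (cells [i..j] with 1 ≤ i ≤ j ≤ 2 only):
  T[1,1] 'a' = {B,S,T0}  orig:{B,S}
  T[2,2] 'b' = {A,T1}  orig:{A}
  T[1,2] 'ab' = {A}

Original NTs in T[1,2] deriving "ab": ["A"]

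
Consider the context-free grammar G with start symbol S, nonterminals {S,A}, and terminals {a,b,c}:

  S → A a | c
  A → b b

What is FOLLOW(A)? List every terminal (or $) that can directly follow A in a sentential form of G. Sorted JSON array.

Compute FIRST by fixpoint:
round 1:
  A via A→b b: +{b}
  S via S→A a: +{b}
  S via S→c: +{c}
  S: {b,c}  A: {b}
round 2: (no change)
  S: {b,c}  A: {b}

Compute FOLLOW by fixpoint:
initialize: $ ∈ FOLLOW(S)
iter 1:
  S→A a: FOLLOW(A) ⊇ FIRST(a) = {a}; new: +{a}
  S: {$}  A: {a}
iter 2: (no change)
  S: {$}  A: {a}

FOLLOW(A) = ["a"]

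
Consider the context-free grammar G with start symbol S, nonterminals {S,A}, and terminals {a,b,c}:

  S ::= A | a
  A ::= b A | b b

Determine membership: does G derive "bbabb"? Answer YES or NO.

CNF form of G:
  S -> T0 A | T0 T0 | a
  A -> T0 A | T0 T0
  T0 -> b

Fill CYK table bottom-up:
  cell(0,0) b: {T0}  orig:{}
  cell(1,1) b: {T0}  orig:{}
  cell(2,2) a: {S}
  cell(3,3) b: {T0}  orig:{}
  cell(4,4) b: {T0}  orig:{}
  cell(0,1) bb: {A,S}
  cell(1,2) ba: ∅
  cell(2,3) ab: ∅
  cell(3,4) bb: {A,S}
  cell(0,2) bba: ∅
  cell(1,3) bab: ∅
  cell(2,4) abb: ∅
  cell(0,3) bbab: ∅
  cell(1,4) babb: ∅
  cell(0,4) bbabb: ∅

S ∉ T[0,4] ⇒ NO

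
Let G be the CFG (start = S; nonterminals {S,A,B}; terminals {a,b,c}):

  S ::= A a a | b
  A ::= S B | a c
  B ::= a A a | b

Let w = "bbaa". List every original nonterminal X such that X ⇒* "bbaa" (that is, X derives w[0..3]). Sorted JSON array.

Convert to CNF:
  S -> A X3 | b
  A -> S B | T0 T1
  B -> T0 X2 | b
  T0 -> a
  T1 -> c
  X2 -> A T0
  X3 -> T0 T0

CYK table (by increasing span), restricted to cells inside w[0..3]:
  T[0,0] 'b' = {B,S}
  T[1,1] 'b' = {B,S}
  T[2,2] 'a' = {T0}  orig:{}
  T[3,3] 'a' = {T0}  orig:{}
  T[0,1] 'bb' = {A}
  T[1,2] 'ba' = ∅
  T[2,3] 'aa' = {X3}  orig:{}
  T[0,2] 'bba' = {X2}  orig:{}
  T[1,3] 'baa' = ∅
  T[0,3] 'bbaa' = {S}

Original NTs in T[0,3] deriving "bbaa": ["S"]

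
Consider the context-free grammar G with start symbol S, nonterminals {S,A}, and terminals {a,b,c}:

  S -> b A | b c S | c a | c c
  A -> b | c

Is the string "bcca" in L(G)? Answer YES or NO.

CNF form of G:
  S -> T0 A | T0 X3 | T1 T1 | T1 T2
  A -> b | c
  T0 -> b
  T1 -> c
  T2 -> a
  X3 -> T1 S

CYK table (by increasing span):
  [0..0]={A,T0}  "b"  orig:{A}
  [1..1]={A,T1}  "c"  orig:{A}
  [2..2]={A,T1}  "c"  orig:{A}
  [3..3]={T2}  "a"  orig:{}
  [0..1]={S}  "bc"
  [1..2]={S}  "cc"
  [2..3]={S}  "ca"
  [0..2]=∅  "bcc"
  [1..3]={X3}  "cca"  orig:{}
  [0..3]={S}  "bcca"

S ∈ T[0,3] ⇒ YES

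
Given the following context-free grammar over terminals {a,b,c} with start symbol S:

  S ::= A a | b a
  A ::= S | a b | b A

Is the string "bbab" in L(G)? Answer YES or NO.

Convert to CNF:
  S -> A T0 | T1 T0
  A -> A T0 | T0 T1 | T1 A | T1 T0
  T0 -> a
  T1 -> b

Fill CYK table bottom-up:
  [0..0]={T1}  "b"  orig:{}
  [1..1]={T1}  "b"  orig:{}
  [2..2]={T0}  "a"  orig:{}
  [3..3]={T1}  "b"  orig:{}
  [0..1]=∅  "bb"
  [1..2]={A,S}  "ba"
  [2..3]={A}  "ab"
  [0..2]={A}  "bba"
  [1..3]={A}  "bab"
  [0..3]={A}  "bbab"

S ∉ T[0,3] ⇒ NO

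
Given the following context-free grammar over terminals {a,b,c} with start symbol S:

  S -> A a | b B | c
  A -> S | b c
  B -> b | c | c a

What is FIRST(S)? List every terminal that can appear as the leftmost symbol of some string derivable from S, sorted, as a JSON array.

Compute FIRST by fixpoint:
pass 1:
  A via A→b c: +{b}
  B via B→b: +{b}
  B via B→c: +{c}
  S via S→A a: +{b}
  S via S→c: +{c}
  S: {b,c}  A: {b}  B: {b,c}
pass 2:
  A via A→S: +{c}
  S: {b,c}  A: {b,c}  B: {b,c}
pass 3: (stable)
  S: {b,c}  A: {b,c}  B: {b,c}

FIRST(S) = ["b", "c"]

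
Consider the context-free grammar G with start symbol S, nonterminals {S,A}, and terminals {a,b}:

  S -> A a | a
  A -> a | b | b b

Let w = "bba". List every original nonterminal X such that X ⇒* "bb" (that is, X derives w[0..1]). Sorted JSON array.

CNF form of G:
  S -> A T1 | a
  A -> T0 T0 | a | b
  T0 -> b
  T1 -> a

CYK table (by increasing span) (cells [i..j] with 0 ≤ i ≤ j ≤ 1 only):
  T[0,0] 'b' = {A,T0}  orig:{A}
  T[1,1] 'b' = {A,T0}  orig:{A}
  T[0,1] 'bb' = {A}

Original NTs in T[0,1] deriving "bb": ["A"]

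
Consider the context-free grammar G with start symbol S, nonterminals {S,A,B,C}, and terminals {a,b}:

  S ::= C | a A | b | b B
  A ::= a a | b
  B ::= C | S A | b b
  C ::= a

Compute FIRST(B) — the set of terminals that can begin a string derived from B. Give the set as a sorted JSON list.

FIRST sets, iterate to fixpoint:
pass 1:
  A via A→a a: +{a}
  A via A→b: +{b}
  B via B→b b: +{b}
  C via C→a: +{a}
  S via S→C: +{a}
  S via S→b: +{b}
  FIRST[S]={a,b}  FIRST[A]={a,b}  FIRST[B]={b}  FIRST[C]={a}
pass 2:
  B via B→C: +{a}
  FIRST[S]={a,b}  FIRST[A]={a,b}  FIRST[B]={a,b}  FIRST[C]={a}
pass 3: (stable)
  FIRST[S]={a,b}  FIRST[A]={a,b}  FIRST[B]={a,b}  FIRST[C]={a}

FIRST(B) = ["a", "b"]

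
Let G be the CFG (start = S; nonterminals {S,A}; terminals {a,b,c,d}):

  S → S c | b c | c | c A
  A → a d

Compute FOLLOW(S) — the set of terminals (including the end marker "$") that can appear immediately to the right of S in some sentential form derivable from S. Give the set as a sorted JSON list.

FIRST sets, iterate to fixpoint:
iter 1:
  A via A→a d: +{a}
  S via S→b c: +{b}
  S via S→c: +{c}
  FIRST(S)={b,c}  FIRST(A)={a}
iter 2: (stable)
  FIRST(S)={b,c}  FIRST(A)={a}

FOLLOW sets:
initialize: $ ∈ FOLLOW(S)
[1]
  S→S c: FOLLOW(S) ⊇ FIRST(c) = {c}; new: +{c}
  S→c A: FOLLOW(A) ⊇ FOLLOW(S) ⊇ {$,c}; new: +{$,c}
  S: {$,c}  A: {$,c}
[2] done
  S: {$,c}  A: {$,c}

FOLLOW(S) = ["$", "c"]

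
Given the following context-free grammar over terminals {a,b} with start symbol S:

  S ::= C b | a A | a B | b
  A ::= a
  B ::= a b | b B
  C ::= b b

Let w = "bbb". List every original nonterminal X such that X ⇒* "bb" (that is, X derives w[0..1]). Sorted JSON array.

Convert to CNF:
  S -> C T1 | T0 A | T0 B | b
  A -> a
  B -> T0 T1 | T1 B
  C -> T1 T1
  T0 -> a
  T1 -> b

CYK table (by increasing span) — only the sub-triangle for w[0..1]:
  T[0,0] 'b' = {S,T1}  orig:{S}
  T[1,1] 'b' = {S,T1}  orig:{S}
  T[0,1] 'bb' = {C}

Original NTs in T[0,1] deriving "bb": ["C"]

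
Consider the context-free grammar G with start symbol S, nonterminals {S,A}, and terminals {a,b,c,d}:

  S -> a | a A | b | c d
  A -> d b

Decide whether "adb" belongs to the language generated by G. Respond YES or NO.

CNF form of G:
  S -> T2 A | T3 T0 | a | b
  A -> T0 T1
  T0 -> d
  T1 -> b
  T2 -> a
  T3 -> c

Fill CYK table bottom-up:
  [0..0]={S,T2}  "a"  orig:{S}
  [1..1]={T0}  "d"  orig:{}
  [2..2]={S,T1}  "b"  orig:{S}
  [0..1]=∅  "ad"
  [1..2]={A}  "db"
  [0..2]={S}  "adb"

S ∈ T[0,2] ⇒ YES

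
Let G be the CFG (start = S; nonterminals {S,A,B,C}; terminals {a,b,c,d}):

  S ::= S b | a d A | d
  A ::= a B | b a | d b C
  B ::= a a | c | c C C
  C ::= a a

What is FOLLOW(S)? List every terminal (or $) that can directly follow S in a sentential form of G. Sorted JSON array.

FIRST sets, iterate to fixpoint:
iter 1:
  A via A→a B: +{a}
  A via A→b a: +{b}
  A via A→d b C: +{d}
  B via B→a a: +{a}
  B via B→c: +{c}
  C via C→a a: +{a}
  S via S→a d A: +{a}
  S via S→d: +{d}
  FIRST[S]={a,d}  FIRST[A]={a,b,d}  FIRST[B]={a,c}  FIRST[C]={a}
iter 2: done
  FIRST[S]={a,d}  FIRST[A]={a,b,d}  FIRST[B]={a,c}  FIRST[C]={a}

FOLLOW sets:
seed FOLLOW(S) with $
pass 1:
  B→c C C: FOLLOW(C) ⊇ FIRST(C) = {a}; new: +{a}
  S→S b: FOLLOW(S) ⊇ FIRST(b) = {b}; new: +{b}
  S→a d A: FOLLOW(A) ⊇ FOLLOW(S) ⊇ {$,b}; new: +{$,b}
  S: {$,b}  A: {$,b}  B: {}  C: {a}
pass 2:
  A→a B: FOLLOW(B) ⊇ FOLLOW(A) ⊇ {$,b}; new: +{$,b}
  A→d b C: FOLLOW(C) ⊇ FOLLOW(A) ⊇ {$,b}; new: +{$,b}
  S: {$,b}  A: {$,b}  B: {$,b}  C: {$,a,b}
pass 3: (stable)
  S: {$,b}  A: {$,b}  B: {$,b}  C: {$,a,b}

FOLLOW(S) = ["$", "b"]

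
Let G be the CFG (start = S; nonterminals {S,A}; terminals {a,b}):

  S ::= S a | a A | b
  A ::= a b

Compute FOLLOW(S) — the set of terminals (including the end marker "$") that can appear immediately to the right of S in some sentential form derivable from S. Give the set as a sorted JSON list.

FIRST sets, iterate to fixpoint:
pass 1:
  A via A→a b: +{a}
  S via S→a A: +{a}
  S via S→b: +{b}
  FIRST[S]={a,b}  FIRST[A]={a}
pass 2: done
  FIRST[S]={a,b}  FIRST[A]={a}

Compute FOLLOW by fixpoint:
FOLLOW(S) := {$}
[1]
  S→S a: FOLLOW(S) ⊇ FIRST(a) = {a}; new: +{a}
  S→a A: FOLLOW(A) ⊇ FOLLOW(S) ⊇ {$,a}; new: +{$,a}
  FOLLOW(S)={$,a}  FOLLOW(A)={$,a}
[2] (no change)
  FOLLOW(S)={$,a}  FOLLOW(A)={$,a}

FOLLOW(S) = ["$", "a"]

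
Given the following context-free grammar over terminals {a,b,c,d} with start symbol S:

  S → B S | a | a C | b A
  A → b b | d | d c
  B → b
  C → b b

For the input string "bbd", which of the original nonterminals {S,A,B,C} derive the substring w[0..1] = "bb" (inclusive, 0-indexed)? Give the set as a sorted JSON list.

CNF form of G:
  S -> B S | T0 A | T3 C | a
  A -> T0 T0 | T1 T2 | d
  B -> b
  C -> T0 T0
  T0 -> b
  T1 -> d
  T2 -> c
  T3 -> a

Fill CYK table bottom-up (cells [i..j] with 0 ≤ i ≤ j ≤ 1 only):
  T[0,0] 'b' = {B,T0}  orig:{B}
  T[1,1] 'b' = {B,T0}  orig:{B}
  T[0,1] 'bb' = {A,C}

Original NTs in T[0,1] deriving "bb": ["A", "C"]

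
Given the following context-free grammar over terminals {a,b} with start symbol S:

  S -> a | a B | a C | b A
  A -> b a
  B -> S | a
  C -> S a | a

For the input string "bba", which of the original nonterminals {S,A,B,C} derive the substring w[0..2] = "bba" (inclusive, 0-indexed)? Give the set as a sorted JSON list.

CNF form of G:
  S -> T0 A | T1 B | T1 C | a
  A -> T0 T1
  B -> T0 A | T1 B | T1 C | a
  C -> S T1 | a
  T0 -> b
  T1 -> a

CYK fill (cells [i..j] with 0 ≤ i ≤ j ≤ 2 only):
  cell(0,0) b: {T0}  orig:{}
  cell(1,1) b: {T0}  orig:{}
  cell(2,2) a: {B,C,S,T1}  orig:{B,C,S}
  cell(0,1) bb: ∅
  cell(1,2) ba: {A}
  cell(0,2) bba: {B,S}

Original NTs in T[0,2] deriving "bba": ["B", "S"]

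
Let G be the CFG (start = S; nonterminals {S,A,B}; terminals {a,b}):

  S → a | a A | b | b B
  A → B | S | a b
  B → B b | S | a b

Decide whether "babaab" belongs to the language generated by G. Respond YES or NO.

CNF form of G:
  S -> T0 B | T1 A | a | b
  A -> B T0 | T0 B | T1 A | T1 T0 | a | b
  B -> B T0 | T0 B | T1 A | T1 T0 | a | b
  T0 -> b
  T1 -> a

CYK table (by increasing span):
  cell(0,0) b: {A,B,S,T0}  orig:{A,B,S}
  cell(1,1) a: {A,B,S,T1}  orig:{A,B,S}
  cell(2,2) b: {A,B,S,T0}  orig:{A,B,S}
  cell(3,3) a: {A,B,S,T1}  orig:{A,B,S}
  cell(4,4) a: {A,B,S,T1}  orig:{A,B,S}
  cell(5,5) b: {A,B,S,T0}  orig:{A,B,S}
  cell(0,1) ba: {A,B,S}
  cell(1,2) ab: {A,B,S}
  cell(2,3) ba: {A,B,S}
  cell(3,4) aa: {A,B,S}
  cell(4,5) ab: {A,B,S}
  cell(0,2) bab: {A,B,S}
  cell(1,3) aba: {A,B,S}
  cell(2,4) baa: {A,B,S}
  cell(3,5) aab: {A,B,S}
  cell(0,3) baba: {A,B,S}
  cell(1,4) abaa: {A,B,S}
  cell(2,5) baab: {A,B,S}
  cell(0,4) babaa: {A,B,S}
  cell(1,5) abaab: {A,B,S}
  cell(0,5) babaab: {A,B,S}

S ∈ T[0,5] ⇒ YES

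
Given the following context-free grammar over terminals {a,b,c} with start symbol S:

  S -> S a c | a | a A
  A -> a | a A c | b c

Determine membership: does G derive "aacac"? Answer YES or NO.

Convert to CNF:
  S -> S X4 | T0 A | a
  A -> T0 X3 | T2 T1 | a
  T0 -> a
  T1 -> c
  T2 -> b
  X3 -> A T1
  X4 -> T0 T1

CYK table (by increasing span):
  [0..0]={A,S,T0}  "a"  orig:{A,S}
  [1..1]={A,S,T0}  "a"  orig:{A,S}
  [2..2]={T1}  "c"  orig:{}
  [3..3]={A,S,T0}  "a"  orig:{A,S}
  [4..4]={T1}  "c"  orig:{}
  [0..1]={S}  "aa"
  [1..2]={X3,X4}  "ac"  orig:{}
  [2..3]=∅  "ca"
  [3..4]={X3,X4}  "ac"  orig:{}
  [0..2]={A,S}  "aac"
  [1..3]=∅  "aca"
  [2..4]=∅  "cac"
  [0..3]=∅  "aaca"
  [1..4]=∅  "acac"
  [0..4]={S}  "aacac"

S ∈ T[0,4] ⇒ YES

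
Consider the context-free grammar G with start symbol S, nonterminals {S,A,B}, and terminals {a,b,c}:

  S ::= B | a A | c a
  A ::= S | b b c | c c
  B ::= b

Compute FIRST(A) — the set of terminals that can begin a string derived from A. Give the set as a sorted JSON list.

FIRST sets, iterate to fixpoint:
iter 1:
  A via A→b b c: +{b}
  A via A→c c: +{c}
  B via B→b: +{b}
  S via S→B: +{b}
  S via S→a A: +{a}
  S via S→c a: +{c}
  S: {a,b,c}  A: {b,c}  B: {b}
iter 2:
  A via A→S: +{a}
  S: {a,b,c}  A: {a,b,c}  B: {b}
iter 3: done
  S: {a,b,c}  A: {a,b,c}  B: {b}

FIRST(A) = ["a", "b", "c"]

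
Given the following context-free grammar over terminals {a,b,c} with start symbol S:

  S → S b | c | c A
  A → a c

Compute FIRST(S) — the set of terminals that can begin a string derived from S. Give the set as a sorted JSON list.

Compute FIRST by fixpoint:
iter 1:
  A via A→a c: +{a}
  S via S→c: +{c}
  FIRST(S)={c}  FIRST(A)={a}
iter 2: — fixpoint
  FIRST(S)={c}  FIRST(A)={a}

FIRST(S) = ["c"]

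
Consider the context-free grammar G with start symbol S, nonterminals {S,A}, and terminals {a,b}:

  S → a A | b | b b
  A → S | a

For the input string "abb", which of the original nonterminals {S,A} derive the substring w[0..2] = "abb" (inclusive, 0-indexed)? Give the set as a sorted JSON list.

CNF form of G:
  S -> T0 A | T1 T1 | b
  A -> T0 A | T1 T1 | a | b
  T0 -> a
  T1 -> b

CYK fill, restricted to cells inside w[0..2]:
  [0..0]={A,T0}  "a"  orig:{A}
  [1..1]={A,S,T1}  "b"  orig:{A,S}
  [2..2]={A,S,T1}  "b"  orig:{A,S}
  [0..1]={A,S}  "ab"
  [1..2]={A,S}  "bb"
  [0..2]={A,S}  "abb"

Original NTs in T[0,2] deriving "abb": ["A", "S"]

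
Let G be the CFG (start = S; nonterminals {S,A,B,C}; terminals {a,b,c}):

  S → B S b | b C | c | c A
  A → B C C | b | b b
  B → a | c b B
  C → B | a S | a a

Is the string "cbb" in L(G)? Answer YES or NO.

Convert to CNF:
  S -> B X6 | T0 C | T1 A | c
  A -> B X3 | T0 T0 | b
  B -> T1 X4 | a
  C -> T1 X5 | T2 S | T2 T2 | a
  T0 -> b
  T1 -> c
  T2 -> a
  X3 -> C C
  X4 -> T0 B
  X5 -> T0 B
  X6 -> S T0

CYK table (by increasing span):
  T[0,0] 'c' = {S,T1}  orig:{S}
  T[1,1] 'b' = {A,T0}  orig:{A}
  T[2,2] 'b' = {A,T0}  orig:{A}
  T[0,1] 'cb' = {S,X6}  orig:{S}
  T[1,2] 'bb' = {A}
  T[0,2] 'cbb' = {S,X6}  orig:{S}

S ∈ T[0,2] ⇒ YES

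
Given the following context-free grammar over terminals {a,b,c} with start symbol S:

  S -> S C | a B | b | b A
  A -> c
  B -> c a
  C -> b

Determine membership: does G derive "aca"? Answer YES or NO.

Convert to CNF:
  S -> S C | T1 B | T2 A | b
  A -> c
  B -> T0 T1
  C -> b
  T0 -> c
  T1 -> a
  T2 -> b

CYK fill:
  T[0,0] 'a' = {T1}  orig:{}
  T[1,1] 'c' = {A,T0}  orig:{A}
  T[2,2] 'a' = {T1}  orig:{}
  T[0,1] 'ac' = ∅
  T[1,2] 'ca' = {B}
  T[0,2] 'aca' = {S}

S ∈ T[0,2] ⇒ YES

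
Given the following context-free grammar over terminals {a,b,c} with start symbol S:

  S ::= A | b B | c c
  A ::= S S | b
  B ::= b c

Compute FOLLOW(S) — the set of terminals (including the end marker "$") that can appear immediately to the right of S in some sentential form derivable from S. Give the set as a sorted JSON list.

Compute FIRST by fixpoint:
[1]
  A via A→b: +{b}
  B via B→b c: +{b}
  S via S→A: +{b}
  S via S→c c: +{c}
  S: {b,c}  A: {b}  B: {b}
[2]
  A via A→S S: +{c}
  S: {b,c}  A: {b,c}  B: {b}
[3] (stable)
  S: {b,c}  A: {b,c}  B: {b}

Compute FOLLOW by fixpoint:
FOLLOW(S) := {$}
iter 1:
  A→S S: FOLLOW(S) ⊇ FIRST(S) = {b,c}; new: +{b,c}
  S→A: FOLLOW(A) ⊇ FOLLOW(S) ⊇ {$,b,c}; new: +{$,b,c}
  S→b B: FOLLOW(B) ⊇ FOLLOW(S) ⊇ {$,b,c}; new: +{$,b,c}
  FOLLOW(S)={$,b,c}  FOLLOW(A)={$,b,c}  FOLLOW(B)={$,b,c}
iter 2: — fixpoint
  FOLLOW(S)={$,b,c}  FOLLOW(A)={$,b,c}  FOLLOW(B)={$,b,c}

FOLLOW(S) = ["$", "b", "c"]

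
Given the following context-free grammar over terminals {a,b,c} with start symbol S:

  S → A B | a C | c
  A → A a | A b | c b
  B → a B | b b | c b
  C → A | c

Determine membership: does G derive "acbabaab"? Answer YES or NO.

Convert to CNF:
  S -> A B | T0 C | c
  A -> A T0 | A T1 | T2 T1
  B -> T0 B | T1 T1 | T2 T1
  C -> A T0 | A T1 | T2 T1 | c
  T0 -> a
  T1 -> b
  T2 -> c

Fill CYK table bottom-up:
  T[0,0] 'a' = {T0}  orig:{}
  T[1,1] 'c' = {C,S,T2}  orig:{C,S}
  T[2,2] 'b' = {T1}  orig:{}
  T[3,3] 'a' = {T0}  orig:{}
  T[4,4] 'b' = {T1}  orig:{}
  T[5,5] 'a' = {T0}  orig:{}
  T[6,6] 'a' = {T0}  orig:{}
  T[7,7] 'b' = {T1}  orig:{}
  T[0,1] 'ac' = {S}
  T[1,2] 'cb' = {A,B,C}
  T[2,3] 'ba' = ∅
  T[3,4] 'ab' = ∅
  T[4,5] 'ba' = ∅
  T[5,6] 'aa' = ∅
  T[6,7] 'ab' = ∅
  T[0,2] 'acb' = {B,S}
  T[1,3] 'cba' = {A,C}
  T[2,4] 'bab' = ∅
  T[3,5] 'aba' = ∅
  T[4,6] 'baa' = ∅
  T[5,7] 'aab' = ∅
  T[0,3] 'acba' = {S}
  T[1,4] 'cbab' = {A,C}
  T[2,5] 'baba' = ∅
  T[3,6] 'abaa' = ∅
  T[4,7] 'baab' = ∅
  T[0,4] 'acbab' = {S}
  T[1,5] 'cbaba' = {A,C}
  T[2,6] 'babaa' = ∅
  T[3,7] 'abaab' = ∅
  T[0,5] 'acbaba' = {S}
  T[1,6] 'cbabaa' = {A,C}
  T[2,7] 'babaab' = ∅
  T[0,6] 'acbabaa' = {S}
  T[1,7] 'cbabaab' = {A,C}
  T[0,7] 'acbabaab' = {S}

S ∈ T[0,7] ⇒ YES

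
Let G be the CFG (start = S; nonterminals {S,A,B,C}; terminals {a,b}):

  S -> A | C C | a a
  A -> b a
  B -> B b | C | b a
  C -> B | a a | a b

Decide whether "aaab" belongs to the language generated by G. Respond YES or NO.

CNF form of G:
  S -> C C | T0 T1 | T1 T1
  A -> T0 T1
  B -> B T0 | T0 T1 | T1 T0 | T1 T1
  C -> B T0 | T0 T1 | T1 T0 | T1 T1
  T0 -> b
  T1 -> a

CYK table (by increasing span):
  cell(0,0) a: {T1}  orig:{}
  cell(1,1) a: {T1}  orig:{}
  cell(2,2) a: {T1}  orig:{}
  cell(3,3) b: {T0}  orig:{}
  cell(0,1) aa: {B,C,S}
  cell(1,2) aa: {B,C,S}
  cell(2,3) ab: {B,C}
  cell(0,2) aaa: ∅
  cell(1,3) aab: {B,C}
  cell(0,3) aaab: {S}

S ∈ T[0,3] ⇒ YES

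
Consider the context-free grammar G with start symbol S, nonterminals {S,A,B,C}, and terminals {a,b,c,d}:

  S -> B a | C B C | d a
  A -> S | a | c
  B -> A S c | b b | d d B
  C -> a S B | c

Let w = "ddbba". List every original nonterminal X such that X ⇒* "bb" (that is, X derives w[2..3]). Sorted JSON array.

Convert to CNF:
  S -> B T0 | C X8 | T1 T0
  A -> B T0 | C X4 | T1 T0 | a | c
  B -> A X5 | T1 X6 | T3 T3
  C -> T0 X7 | c
  T0 -> a
  T1 -> d
  T2 -> c
  T3 -> b
  X4 -> B C
  X5 -> S T2
  X6 -> T1 B
  X7 -> S B
  X8 -> B C

CYK fill (cells [i..j] with 2 ≤ i ≤ j ≤ 3 only):
  cell(2,2) b: {T3}  orig:{}
  cell(3,3) b: {T3}  orig:{}
  cell(2,3) bb: {B}

Original NTs in T[2,3] deriving "bb": ["B"]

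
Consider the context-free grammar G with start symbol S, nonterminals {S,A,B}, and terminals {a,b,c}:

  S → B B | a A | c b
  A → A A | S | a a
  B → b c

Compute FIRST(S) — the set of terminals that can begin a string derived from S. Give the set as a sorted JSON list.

Compute FIRST by fixpoint:
[1]
  A via A→a a: +{a}
  B via B→b c: +{b}
  S via S→B B: +{b}
  S via S→a A: +{a}
  S via S→c b: +{c}
  FIRST(S)={a,b,c}  FIRST(A)={a}  FIRST(B)={b}
[2]
  A via A→S: +{b,c}
  FIRST(S)={a,b,c}  FIRST(A)={a,b,c}  FIRST(B)={b}
[3] (stable)
  FIRST(S)={a,b,c}  FIRST(A)={a,b,c}  FIRST(B)={b}

FIRST(S) = ["a", "b", "c"]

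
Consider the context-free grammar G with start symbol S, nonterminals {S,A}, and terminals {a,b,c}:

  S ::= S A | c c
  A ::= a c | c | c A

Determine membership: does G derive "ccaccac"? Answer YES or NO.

Convert to CNF:
  S -> S A | T1 T1
  A -> T0 T1 | T1 A | c
  T0 -> a
  T1 -> c

Fill CYK table bottom-up:
  cell(0,0) c: {A,T1}  orig:{A}
  cell(1,1) c: {A,T1}  orig:{A}
  cell(2,2) a: {T0}  orig:{}
  cell(3,3) c: {A,T1}  orig:{A}
  cell(4,4) c: {A,T1}  orig:{A}
  cell(5,5) a: {T0}  orig:{}
  cell(6,6) c: {A,T1}  orig:{A}
  cell(0,1) cc: {A,S}
  cell(1,2) ca: ∅
  cell(2,3) ac: {A}
  cell(3,4) cc: {A,S}
  cell(4,5) ca: ∅
  cell(5,6) ac: {A}
  cell(0,2) cca: ∅
  cell(1,3) cac: {A}
  cell(2,4) acc: ∅
  cell(3,5) cca: ∅
  cell(4,6) cac: {A}
  cell(0,3) ccac: {A,S}
  cell(1,4) cacc: ∅
  cell(2,5) acca: ∅
  cell(3,6) ccac: {A,S}
  cell(0,4) ccacc: {S}
  cell(1,5) cacca: ∅
  cell(2,6) accac: ∅
  cell(0,5) ccacca: ∅
  cell(1,6) caccac: ∅
  cell(0,6) ccaccac: {S}

S ∈ T[0,6] ⇒ YES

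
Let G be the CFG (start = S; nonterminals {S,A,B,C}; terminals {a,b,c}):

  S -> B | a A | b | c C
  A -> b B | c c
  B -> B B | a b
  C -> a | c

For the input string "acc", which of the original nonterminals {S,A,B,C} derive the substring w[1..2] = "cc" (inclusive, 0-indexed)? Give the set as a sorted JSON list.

CNF form of G:
  S -> B B | T1 C | T2 A | T2 T0 | b
  A -> T0 B | T1 T1
  B -> B B | T2 T0
  C -> a | c
  T0 -> b
  T1 -> c
  T2 -> a

CYK fill — only the sub-triangle for w[1..2]:
  cell(1,1) c: {C,T1}  orig:{C}
  cell(2,2) c: {C,T1}  orig:{C}
  cell(1,2) cc: {A,S}

Original NTs in T[1,2] deriving "cc": ["A", "S"]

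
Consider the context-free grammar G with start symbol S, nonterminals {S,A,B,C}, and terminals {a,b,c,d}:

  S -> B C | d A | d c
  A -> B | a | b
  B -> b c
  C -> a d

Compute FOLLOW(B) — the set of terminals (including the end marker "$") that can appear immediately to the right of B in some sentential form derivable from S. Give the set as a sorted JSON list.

FIRST iteration:
iter 1:
  A via A→a: +{a}
  A via A→b: +{b}
  B via B→b c: +{b}
  C via C→a d: +{a}
  S via S→B C: +{b}
  S via S→d A: +{d}
  FIRST(S)={b,d}  FIRST(A)={a,b}  FIRST(B)={b}  FIRST(C)={a}
iter 2: done
  FIRST(S)={b,d}  FIRST(A)={a,b}  FIRST(B)={b}  FIRST(C)={a}

FOLLOW sets:
initialize: $ ∈ FOLLOW(S)
pass 1:
  S→B C: FOLLOW(B) ⊇ FIRST(C) = {a}; new: +{a}
  S→B C: FOLLOW(C) ⊇ FOLLOW(S) ⊇ {$}; new: +{$}
  S→d A: FOLLOW(A) ⊇ FOLLOW(S) ⊇ {$}; new: +{$}
  FOLLOW(S)={$}  FOLLOW(A)={$}  FOLLOW(B)={a}  FOLLOW(C)={$}
pass 2:
  A→B: FOLLOW(B) ⊇ FOLLOW(A) ⊇ {$}; new: +{$}
  FOLLOW(S)={$}  FOLLOW(A)={$}  FOLLOW(B)={$,a}  FOLLOW(C)={$}
pass 3: (no change)
  FOLLOW(S)={$}  FOLLOW(A)={$}  FOLLOW(B)={$,a}  FOLLOW(C)={$}

FOLLOW(B) = ["$", "a"]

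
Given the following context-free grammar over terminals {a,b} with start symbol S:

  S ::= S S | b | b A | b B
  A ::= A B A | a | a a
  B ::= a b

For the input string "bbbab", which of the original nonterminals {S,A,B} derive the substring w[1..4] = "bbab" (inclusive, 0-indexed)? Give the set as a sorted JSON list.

CNF form of G:
  S -> S S | T1 A | T1 B | b
  A -> A X2 | T0 T0 | a
  B -> T0 T1
  T0 -> a
  T1 -> b
  X2 -> B A

Fill CYK table bottom-up, restricted to cells inside w[1..4]:
  cell(1,1) b: {S,T1}  orig:{S}
  cell(2,2) b: {S,T1}  orig:{S}
  cell(3,3) a: {A,T0}  orig:{A}
  cell(4,4) b: {S,T1}  orig:{S}
  cell(1,2) bb: {S}
  cell(2,3) ba: {S}
  cell(3,4) ab: {B}
  cell(1,3) bba: {S}
  cell(2,4) bab: {S}
  cell(1,4) bbab: {S}

Original NTs in T[1,4] deriving "bbab": ["S"]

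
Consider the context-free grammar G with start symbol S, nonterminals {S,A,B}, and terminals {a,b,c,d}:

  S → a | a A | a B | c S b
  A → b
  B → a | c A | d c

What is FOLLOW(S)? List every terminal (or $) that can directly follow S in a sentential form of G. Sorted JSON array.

Compute FIRST by fixpoint:
round 1:
  A via A→b: +{b}
  B via B→a: +{a}
  B via B→c A: +{c}
  B via B→d c: +{d}
  S via S→a: +{a}
  S via S→c S b: +{c}
  FIRST(S)={a,c}  FIRST(A)={b}  FIRST(B)={a,c,d}
round 2: (no change)
  FIRST(S)={a,c}  FIRST(A)={b}  FIRST(B)={a,c,d}

Compute FOLLOW by fixpoint:
FOLLOW(S) := {$}
iter 1:
  S→a A: FOLLOW(A) ⊇ FOLLOW(S) ⊇ {$}; new: +{$}
  S→a B: FOLLOW(B) ⊇ FOLLOW(S) ⊇ {$}; new: +{$}
  S→c S b: FOLLOW(S) ⊇ FIRST(b) = {b}; new: +{b}
  S: {$,b}  A: {$}  B: {$}
iter 2:
  S→a A: FOLLOW(A) ⊇ FOLLOW(S) ⊇ {$,b}; new: +{b}
  S→a B: FOLLOW(B) ⊇ FOLLOW(S) ⊇ {$,b}; new: +{b}
  S: {$,b}  A: {$,b}  B: {$,b}
iter 3: (no change)
  S: {$,b}  A: {$,b}  B: {$,b}

FOLLOW(S) = ["$", "b"]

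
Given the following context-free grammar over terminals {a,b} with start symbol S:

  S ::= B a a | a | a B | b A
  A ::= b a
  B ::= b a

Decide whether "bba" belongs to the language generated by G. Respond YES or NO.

Convert to CNF:
  S -> B X2 | T0 A | T1 B | a
  A -> T0 T1
  B -> T0 T1
  T0 -> b
  T1 -> a
  X2 -> T1 T1

CYK fill:
  cell(0,0) b: {T0}  orig:{}
  cell(1,1) b: {T0}  orig:{}
  cell(2,2) a: {S,T1}  orig:{S}
  cell(0,1) bb: ∅
  cell(1,2) ba: {A,B}
  cell(0,2) bba: {S}

S ∈ T[0,2] ⇒ YES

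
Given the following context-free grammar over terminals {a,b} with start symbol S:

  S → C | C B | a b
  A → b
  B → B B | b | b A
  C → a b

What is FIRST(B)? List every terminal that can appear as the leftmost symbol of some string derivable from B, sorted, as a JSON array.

FIRST iteration:
iter 1:
  A via A→b: +{b}
  B via B→b: +{b}
  C via C→a b: +{a}
  S via S→C: +{a}
  FIRST(S)={a}  FIRST(A)={b}  FIRST(B)={b}  FIRST(C)={a}
iter 2: — fixpoint
  FIRST(S)={a}  FIRST(A)={b}  FIRST(B)={b}  FIRST(C)={a}

FIRST(B) = ["b"]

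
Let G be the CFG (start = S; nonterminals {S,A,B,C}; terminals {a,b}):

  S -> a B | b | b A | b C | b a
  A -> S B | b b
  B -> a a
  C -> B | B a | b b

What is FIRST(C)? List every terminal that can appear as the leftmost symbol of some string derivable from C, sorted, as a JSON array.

FIRST iteration:
round 1:
  A via A→b b: +{b}
  B via B→a a: +{a}
  C via C→B: +{a}
  C via C→b b: +{b}
  S via S→a B: +{a}
  S via S→b: +{b}
  S: {a,b}  A: {b}  B: {a}  C: {a,b}
round 2:
  A via A→S B: +{a}
  S: {a,b}  A: {a,b}  B: {a}  C: {a,b}
round 3: (no change)
  S: {a,b}  A: {a,b}  B: {a}  C: {a,b}

FIRST(C) = ["a", "b"]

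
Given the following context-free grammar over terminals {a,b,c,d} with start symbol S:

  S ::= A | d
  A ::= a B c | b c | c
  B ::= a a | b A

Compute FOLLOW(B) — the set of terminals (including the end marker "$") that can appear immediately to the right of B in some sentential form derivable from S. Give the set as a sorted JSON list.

Compute FIRST by fixpoint:
pass 1:
  A via A→a B c: +{a}
  A via A→b c: +{b}
  A via A→c: +{c}
  B via B→a a: +{a}
  B via B→b A: +{b}
  S via S→A: +{a,b,c}
  S via S→d: +{d}
  S: {a,b,c,d}  A: {a,b,c}  B: {a,b}
pass 2: — fixpoint
  S: {a,b,c,d}  A: {a,b,c}  B: {a,b}

FOLLOW iteration:
seed FOLLOW(S) with $
round 1:
  A→a B c: FOLLOW(B) ⊇ FIRST(c) = {c}; new: +{c}
  B→b A: FOLLOW(A) ⊇ FOLLOW(B) ⊇ {c}; new: +{c}
  S→A: FOLLOW(A) ⊇ FOLLOW(S) ⊇ {$}; new: +{$}
  FOLLOW(S)={$}  FOLLOW(A)={$,c}  FOLLOW(B)={c}
round 2: — fixpoint
  FOLLOW(S)={$}  FOLLOW(A)={$,c}  FOLLOW(B)={c}

FOLLOW(B) = ["c"]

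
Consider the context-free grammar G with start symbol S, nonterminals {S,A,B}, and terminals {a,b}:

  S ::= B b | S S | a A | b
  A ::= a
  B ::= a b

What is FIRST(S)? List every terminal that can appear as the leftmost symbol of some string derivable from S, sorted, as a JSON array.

FIRST iteration:
[1]
  A via A→a: +{a}
  B via B→a b: +{a}
  S via S→B b: +{a}
  S via S→b: +{b}
  FIRST(S)={a,b}  FIRST(A)={a}  FIRST(B)={a}
[2] done
  FIRST(S)={a,b}  FIRST(A)={a}  FIRST(B)={a}

FIRST(S) = ["a", "b"]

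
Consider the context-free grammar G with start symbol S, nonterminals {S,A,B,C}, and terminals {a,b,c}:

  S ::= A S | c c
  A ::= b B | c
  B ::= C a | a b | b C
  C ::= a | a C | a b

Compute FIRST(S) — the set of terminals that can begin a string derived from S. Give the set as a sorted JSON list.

Compute FIRST by fixpoint:
pass 1:
  A via A→b B: +{b}
  A via A→c: +{c}
  B via B→a b: +{a}
  B via B→b C: +{b}
  C via C→a: +{a}
  S via S→A S: +{b,c}
  S: {b,c}  A: {b,c}  B: {a,b}  C: {a}
pass 2: (no change)
  S: {b,c}  A: {b,c}  B: {a,b}  C: {a}

FIRST(S) = ["b", "c"]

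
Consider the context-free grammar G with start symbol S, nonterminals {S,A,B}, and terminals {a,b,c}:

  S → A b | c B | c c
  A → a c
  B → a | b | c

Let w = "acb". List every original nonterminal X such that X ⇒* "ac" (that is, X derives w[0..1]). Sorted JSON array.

CNF form of G:
  S -> A T2 | T1 B | T1 T1
  A -> T0 T1
  B -> a | b | c
  T0 -> a
  T1 -> c
  T2 -> b

CYK table (by increasing span) — only the sub-triangle for w[0..1]:
  T[0,0] 'a' = {B,T0}  orig:{B}
  T[1,1] 'c' = {B,T1}  orig:{B}
  T[0,1] 'ac' = {A}

Original NTs in T[0,1] deriving "ac": ["A"]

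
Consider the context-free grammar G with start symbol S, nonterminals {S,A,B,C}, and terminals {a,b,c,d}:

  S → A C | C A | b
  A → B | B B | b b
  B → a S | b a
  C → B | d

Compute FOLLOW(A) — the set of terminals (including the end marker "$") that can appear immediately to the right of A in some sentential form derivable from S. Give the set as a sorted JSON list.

FIRST sets, iterate to fixpoint:
[1]
  A via A→b b: +{b}
  B via B→a S: +{a}
  B via B→b a: +{b}
  C via C→B: +{a,b}
  C via C→d: +{d}
  S via S→A C: +{b}
  S via S→C A: +{a,d}
  FIRST[S]={a,b,d}  FIRST[A]={b}  FIRST[B]={a,b}  FIRST[C]={a,b,d}
[2]
  A via A→B: +{a}
  FIRST[S]={a,b,d}  FIRST[A]={a,b}  FIRST[B]={a,b}  FIRST[C]={a,b,d}
[3] (no change)
  FIRST[S]={a,b,d}  FIRST[A]={a,b}  FIRST[B]={a,b}  FIRST[C]={a,b,d}

FOLLOW iteration:
seed FOLLOW(S) with $
round 1:
  A→B B: FOLLOW(B) ⊇ FIRST(B) = {a,b}; new: +{a,b}
  B→a S: FOLLOW(S) ⊇ FOLLOW(B) ⊇ {a,b}; new: +{a,b}
  S→A C: FOLLOW(A) ⊇ FIRST(C) = {a,b,d}; new: +{a,b,d}
  S→A C: FOLLOW(C) ⊇ FOLLOW(S) ⊇ {$,a,b}; new: +{$,a,b}
  S→C A: FOLLOW(A) ⊇ FOLLOW(S) ⊇ {$,a,b}; new: +{$}
  S: {$,a,b}  A: {$,a,b,d}  B: {a,b}  C: {$,a,b}
round 2:
  A→B: FOLLOW(B) ⊇ FOLLOW(A) ⊇ {$,a,b,d}; new: +{$,d}
  B→a S: FOLLOW(S) ⊇ FOLLOW(B) ⊇ {$,a,b,d}; new: +{d}
  S→A C: FOLLOW(C) ⊇ FOLLOW(S) ⊇ {$,a,b,d}; new: +{d}
  S: {$,a,b,d}  A: {$,a,b,d}  B: {$,a,b,d}  C: {$,a,b,d}
round 3: (no change)
  S: {$,a,b,d}  A: {$,a,b,d}  B: {$,a,b,d}  C: {$,a,b,d}

FOLLOW(A) = ["$", "a", "b", "d"]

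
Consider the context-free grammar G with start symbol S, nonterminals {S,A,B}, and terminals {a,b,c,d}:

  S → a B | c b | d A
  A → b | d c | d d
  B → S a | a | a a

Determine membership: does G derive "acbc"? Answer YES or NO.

CNF form of G:
  S -> T0 A | T1 T3 | T2 B
  A -> T0 T0 | T0 T1 | b
  B -> S T2 | T2 T2 | a
  T0 -> d
  T1 -> c
  T2 -> a
  T3 -> b

CYK fill:
  cell(0,0) a: {B,T2}  orig:{B}
  cell(1,1) c: {T1}  orig:{}
  cell(2,2) b: {A,T3}  orig:{A}
  cell(3,3) c: {T1}  orig:{}
  cell(0,1) ac: ∅
  cell(1,2) cb: {S}
  cell(2,3) bc: ∅
  cell(0,2) acb: ∅
  cell(1,3) cbc: ∅
  cell(0,3) acbc: ∅

S ∉ T[0,3] ⇒ NO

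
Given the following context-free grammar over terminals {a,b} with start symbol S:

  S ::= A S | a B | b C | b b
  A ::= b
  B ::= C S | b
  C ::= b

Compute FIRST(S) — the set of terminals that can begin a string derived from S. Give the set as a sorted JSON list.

Compute FIRST by fixpoint:
[1]
  A via A→b: +{b}
  B via B→b: +{b}
  C via C→b: +{b}
  S via S→A S: +{b}
  S via S→a B: +{a}
  FIRST[S]={a,b}  FIRST[A]={b}  FIRST[B]={b}  FIRST[C]={b}
[2] done
  FIRST[S]={a,b}  FIRST[A]={b}  FIRST[B]={b}  FIRST[C]={b}

FIRST(S) = ["a", "b"]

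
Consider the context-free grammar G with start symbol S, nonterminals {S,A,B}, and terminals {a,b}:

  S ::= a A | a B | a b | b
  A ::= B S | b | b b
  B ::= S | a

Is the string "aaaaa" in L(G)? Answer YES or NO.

CNF form of G:
  S -> T1 A | T1 B | T1 T0 | b
  A -> B S | T0 T0 | b
  B -> T1 A | T1 B | T1 T0 | a | b
  T0 -> b
  T1 -> a

CYK fill:
  T[0,0] 'a' = {B,T1}  orig:{B}
  T[1,1] 'a' = {B,T1}  orig:{B}
  T[2,2] 'a' = {B,T1}  orig:{B}
  T[3,3] 'a' = {B,T1}  orig:{B}
  T[4,4] 'a' = {B,T1}  orig:{B}
  T[0,1] 'aa' = {B,S}
  T[1,2] 'aa' = {B,S}
  T[2,3] 'aa' = {B,S}
  T[3,4] 'aa' = {B,S}
  T[0,2] 'aaa' = {A,B,S}
  T[1,3] 'aaa' = {A,B,S}
  T[2,4] 'aaa' = {A,B,S}
  T[0,3] 'aaaa' = {A,B,S}
  T[1,4] 'aaaa' = {A,B,S}
  T[0,4] 'aaaaa' = {A,B,S}

S ∈ T[0,4] ⇒ YES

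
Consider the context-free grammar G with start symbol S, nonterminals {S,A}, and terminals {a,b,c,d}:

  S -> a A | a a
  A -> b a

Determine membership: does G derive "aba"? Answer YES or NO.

Convert to CNF:
  S -> T1 A | T1 T1
  A -> T0 T1
  T0 -> b
  T1 -> a

CYK fill:
  cell(0,0) a: {T1}  orig:{}
  cell(1,1) b: {T0}  orig:{}
  cell(2,2) a: {T1}  orig:{}
  cell(0,1) ab: ∅
  cell(1,2) ba: {A}
  cell(0,2) aba: {S}

S ∈ T[0,2] ⇒ YES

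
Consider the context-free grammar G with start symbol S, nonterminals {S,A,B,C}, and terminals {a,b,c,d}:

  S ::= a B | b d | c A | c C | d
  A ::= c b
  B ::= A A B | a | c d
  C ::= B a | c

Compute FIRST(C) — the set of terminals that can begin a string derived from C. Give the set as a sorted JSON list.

FIRST sets, iterate to fixpoint:
iter 1:
  A via A→c b: +{c}
  B via B→A A B: +{c}
  B via B→a: +{a}
  C via C→B a: +{a,c}
  S via S→a B: +{a}
  S via S→b d: +{b}
  S via S→c A: +{c}
  S via S→d: +{d}
  FIRST(S)={a,b,c,d}  FIRST(A)={c}  FIRST(B)={a,c}  FIRST(C)={a,c}
iter 2: done
  FIRST(S)={a,b,c,d}  FIRST(A)={c}  FIRST(B)={a,c}  FIRST(C)={a,c}

FIRST(C) = ["a", "c"]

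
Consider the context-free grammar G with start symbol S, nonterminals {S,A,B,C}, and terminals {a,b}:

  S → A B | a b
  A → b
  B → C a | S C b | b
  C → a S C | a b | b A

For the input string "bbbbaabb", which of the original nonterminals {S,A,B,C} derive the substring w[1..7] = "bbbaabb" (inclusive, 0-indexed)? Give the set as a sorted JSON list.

Convert to CNF:
  S -> A B | T0 T1
  A -> b
  B -> C T0 | S X2 | b
  C -> T0 T1 | T0 X3 | T1 A
  T0 -> a
  T1 -> b
  X2 -> C T1
  X3 -> S C

CYK fill — only the sub-triangle for w[1..7]:
  [1..1]={A,B,T1}  "b"  orig:{A,B}
  [2..2]={A,B,T1}  "b"  orig:{A,B}
  [3..3]={A,B,T1}  "b"  orig:{A,B}
  [4..4]={T0}  "a"  orig:{}
  [5..5]={T0}  "a"  orig:{}
  [6..6]={A,B,T1}  "b"  orig:{A,B}
  [7..7]={A,B,T1}  "b"  orig:{A,B}
  [1..2]={C,S}  "bb"
  [2..3]={C,S}  "bb"
  [3..4]=∅  "ba"
  [4..5]=∅  "aa"
  [5..6]={C,S}  "ab"
  [6..7]={C,S}  "bb"
  [1..3]={X2}  "bbb"  orig:{}
  [2..4]={B}  "bba"
  [3..5]=∅  "baa"
  [4..6]=∅  "aab"
  [5..7]={X2}  "abb"  orig:{}
  [1..4]={S}  "bbba"
  [2..5]=∅  "bbaa"
  [3..6]=∅  "baab"
  [4..7]=∅  "aabb"
  [1..5]=∅  "bbbaa"
  [2..6]=∅  "bbaab"
  [3..7]=∅  "baabb"
  [1..6]={X3}  "bbbaab"  orig:{}
  [2..7]=∅  "bbaabb"
  [1..7]={B}  "bbbaabb"

Original NTs in T[1,7] deriving "bbbaabb": ["B"]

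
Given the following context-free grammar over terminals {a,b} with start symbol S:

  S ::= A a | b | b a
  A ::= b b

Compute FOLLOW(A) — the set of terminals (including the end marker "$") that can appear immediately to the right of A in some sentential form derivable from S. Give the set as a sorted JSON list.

FIRST sets, iterate to fixpoint:
round 1:
  A via A→b b: +{b}
  S via S→A a: +{b}
  FIRST[S]={b}  FIRST[A]={b}
round 2: done
  FIRST[S]={b}  FIRST[A]={b}

Compute FOLLOW by fixpoint:
FOLLOW(S) := {$}
round 1:
  S→A a: FOLLOW(A) ⊇ FIRST(a) = {a}; new: +{a}
  S: {$}  A: {a}
round 2: (stable)
  S: {$}  A: {a}

FOLLOW(A) = ["a"]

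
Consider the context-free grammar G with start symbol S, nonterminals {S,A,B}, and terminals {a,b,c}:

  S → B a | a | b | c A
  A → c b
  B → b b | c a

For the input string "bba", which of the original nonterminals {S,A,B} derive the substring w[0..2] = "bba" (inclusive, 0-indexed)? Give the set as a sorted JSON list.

Convert to CNF:
  S -> B T2 | T0 A | a | b
  A -> T0 T1
  B -> T0 T2 | T1 T1
  T0 -> c
  T1 -> b
  T2 -> a

CYK fill (cells [i..j] with 0 ≤ i ≤ j ≤ 2 only):
  cell(0,0) b: {S,T1}  orig:{S}
  cell(1,1) b: {S,T1}  orig:{S}
  cell(2,2) a: {S,T2}  orig:{S}
  cell(0,1) bb: {B}
  cell(1,2) ba: ∅
  cell(0,2) bba: {S}

Original NTs in T[0,2] deriving "bba": ["S"]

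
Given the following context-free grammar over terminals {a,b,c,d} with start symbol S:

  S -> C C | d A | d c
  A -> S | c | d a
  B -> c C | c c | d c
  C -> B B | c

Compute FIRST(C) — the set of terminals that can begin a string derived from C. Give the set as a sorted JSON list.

Compute FIRST by fixpoint:
iter 1:
  A via A→c: +{c}
  A via A→d a: +{d}
  B via B→c C: +{c}
  B via B→d c: +{d}
  C via C→B B: +{c,d}
  S via S→C C: +{c,d}
  FIRST[S]={c,d}  FIRST[A]={c,d}  FIRST[B]={c,d}  FIRST[C]={c,d}
iter 2: (no change)
  FIRST[S]={c,d}  FIRST[A]={c,d}  FIRST[B]={c,d}  FIRST[C]={c,d}

FIRST(C) = ["c", "d"]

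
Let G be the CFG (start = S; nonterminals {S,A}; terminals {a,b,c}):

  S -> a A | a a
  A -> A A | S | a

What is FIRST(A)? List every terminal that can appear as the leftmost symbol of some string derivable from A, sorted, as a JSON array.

FIRST sets, iterate to fixpoint:
round 1:
  A via A→a: +{a}
  S via S→a A: +{a}
  FIRST[S]={a}  FIRST[A]={a}
round 2: (stable)
  FIRST[S]={a}  FIRST[A]={a}

FIRST(A) = ["a"]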